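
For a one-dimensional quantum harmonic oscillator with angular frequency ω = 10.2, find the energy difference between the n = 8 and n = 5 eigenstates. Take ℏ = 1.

ΔE = 30.6

E_n = ℏω(n + ½), so ΔE = (8 − 5) ℏω = 3 × 10.2 = 30.60.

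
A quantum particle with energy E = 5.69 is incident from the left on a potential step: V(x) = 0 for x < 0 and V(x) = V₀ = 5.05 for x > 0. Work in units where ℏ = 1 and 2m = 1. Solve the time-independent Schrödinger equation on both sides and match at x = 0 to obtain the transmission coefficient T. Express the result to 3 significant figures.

T = 0.752

On each side the TISE gives plane waves with k = √(2m(E − V))/ℏ: k₁ = √(2·½·5.69) = 2.385, k₂ = √(2·½·0.64) = 0.8000.
Continuity of ψ and ψ′ at the step yields the reflection amplitude r = (k₁ − k₂)/(k₁ + k₂) = 0.4977; thus R = |r|² = 0.2477, T = 0.7523.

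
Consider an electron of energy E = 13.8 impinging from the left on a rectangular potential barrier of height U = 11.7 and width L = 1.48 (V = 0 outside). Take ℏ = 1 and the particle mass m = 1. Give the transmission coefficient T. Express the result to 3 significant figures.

T = 0.986

E > U: inside the barrier k₂ = √(2m(E − U))/ℏ = 2.049, k₂L = 3.033.
Matching at both interfaces gives T⁻¹ = 1 + U² sin²(k₂L) / [4E(E − U)] = 1.014, hence T = 0.986.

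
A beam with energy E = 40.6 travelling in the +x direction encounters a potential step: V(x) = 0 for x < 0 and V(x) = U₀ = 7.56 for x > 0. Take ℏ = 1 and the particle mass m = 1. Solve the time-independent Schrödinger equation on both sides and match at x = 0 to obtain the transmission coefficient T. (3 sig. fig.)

On each side the TISE gives plane waves with k = √(2m(E − V))/ℏ: k₁ = √(2·1·40.6) = 9.011, k₂ = √(2·1·33.04) = 8.129.
Matching ψ and ψ′ at x = 0 gives r = (k₁ − k₂)/(k₁ + k₂), so R = r² = 0.002649 and T = 1 − R = 0.9974.

T = 0.997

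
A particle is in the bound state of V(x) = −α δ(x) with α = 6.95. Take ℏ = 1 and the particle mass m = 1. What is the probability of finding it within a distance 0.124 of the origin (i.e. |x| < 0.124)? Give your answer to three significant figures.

The normalised bound state is ψ = √κ e^{−κ|x|} with κ = mα/ℏ² = 6.950.
P(|x| < d) = ∫_{−d}^{d} κ e^{−2κ|x|} dx = 1 − e^{−2κd} = 1 − e^{−1.724} = 0.8216.

P = 0.822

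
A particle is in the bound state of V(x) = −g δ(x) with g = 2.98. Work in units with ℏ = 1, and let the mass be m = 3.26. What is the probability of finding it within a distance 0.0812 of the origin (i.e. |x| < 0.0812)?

The normalised bound state is ψ = √κ e^{−κ|x|} with κ = mg/ℏ² = 9.715.
P(|x| < d) = ∫_{−d}^{d} κ e^{−2κ|x|} dx = 1 − e^{−2κd} = 1 − e^{−1.578} = 0.7935.

P = 0.794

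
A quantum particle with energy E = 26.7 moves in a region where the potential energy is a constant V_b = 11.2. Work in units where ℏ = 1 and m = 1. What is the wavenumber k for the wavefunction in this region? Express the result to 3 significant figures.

With E > V_b the solution is oscillatory, ψ ∝ e^{±ikx} with k = √(2m(E − V_b))/ℏ.
k = √(2 × 1 × 15.5) = 5.568.

k = 5.57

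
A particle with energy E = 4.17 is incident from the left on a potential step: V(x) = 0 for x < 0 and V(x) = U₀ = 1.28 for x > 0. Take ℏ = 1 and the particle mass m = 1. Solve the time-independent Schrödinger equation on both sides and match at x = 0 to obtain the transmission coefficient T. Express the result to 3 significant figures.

On each side the TISE gives plane waves with k = √(2m(E − V))/ℏ: k₁ = √(2·1·4.17) = 2.888, k₂ = √(2·1·2.89) = 2.404.
Continuity of ψ and ψ′ at the step yields the reflection amplitude r = (k₁ − k₂)/(k₁ + k₂) = 0.09141; thus R = |r|² = 0.008356, T = 0.9916.

T = 0.992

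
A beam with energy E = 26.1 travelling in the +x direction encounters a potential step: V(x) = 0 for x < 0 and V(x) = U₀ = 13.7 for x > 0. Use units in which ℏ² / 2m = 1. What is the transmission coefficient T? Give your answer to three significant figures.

On each side the TISE gives plane waves with k = √(2m(E − V))/ℏ: k₁ = √(2·½·26.1) = 5.109, k₂ = √(2·½·12.4) = 3.521.
Continuity of ψ and ψ′ at the step yields the reflection amplitude r = (k₁ − k₂)/(k₁ + k₂) = 0.1839; thus R = |r|² = 0.03383, T = 0.9662.

T = 0.966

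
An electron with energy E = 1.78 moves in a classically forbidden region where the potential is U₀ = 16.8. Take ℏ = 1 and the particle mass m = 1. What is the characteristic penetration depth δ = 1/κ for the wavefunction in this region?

Since E < U₀ the TISE in this region is ψ'' = κ²ψ with κ = √(2m(U₀ − E))/ℏ.
κ = √(2 × 1 × 15.02) = 5.481. The penetration depth is δ = 1/κ = 0.182.

δ = 0.182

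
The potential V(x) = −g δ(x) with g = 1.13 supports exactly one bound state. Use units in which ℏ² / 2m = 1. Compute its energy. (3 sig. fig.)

E = -0.319

For x ≠ 0 the bound state is ψ ∝ e^{−κ|x|}; integrating the TISE across the delta gives the cusp condition 2κ = 2mg/ℏ², so κ = 0.5650.
Then E = −ℏ²κ²/(2m) = −mg²/(2ℏ²) = -0.3192.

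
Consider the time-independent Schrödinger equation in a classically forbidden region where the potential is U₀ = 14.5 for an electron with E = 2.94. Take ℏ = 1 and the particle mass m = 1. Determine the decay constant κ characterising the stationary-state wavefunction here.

κ = 4.81

Since E < U₀ the TISE in this region is ψ'' = κ²ψ with κ = √(2m(U₀ − E))/ℏ.
κ = √(2 × 1 × 11.56) = 4.808.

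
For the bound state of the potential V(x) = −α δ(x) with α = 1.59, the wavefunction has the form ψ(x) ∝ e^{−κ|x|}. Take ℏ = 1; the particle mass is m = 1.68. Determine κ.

Integrating the TISE across x = 0 gives the cusp condition ψ'(0⁺) − ψ'(0⁻) = −(2mα/ℏ²)ψ(0).
With ψ ∝ e^{−κ|x|} this yields −2κ = −2mα/ℏ², so κ = mα/ℏ² = 2.671.

κ = 2.67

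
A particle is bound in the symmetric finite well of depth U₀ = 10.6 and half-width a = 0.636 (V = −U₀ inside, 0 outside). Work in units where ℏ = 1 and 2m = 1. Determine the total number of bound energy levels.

Define the well-strength parameter z₀ = (a/ℏ)√(2mU₀) = 0.636 × √(2·0.5·10.6) = 2.071.
The even/odd transcendental equations gain one root per π/2 in z₀, giving N = 1 + ⌊2z₀/π⌋ = 1 + ⌊1.318⌋ = 2.

N = 2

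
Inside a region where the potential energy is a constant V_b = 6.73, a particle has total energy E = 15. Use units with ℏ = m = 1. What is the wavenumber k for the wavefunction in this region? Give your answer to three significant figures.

k = 4.07

With E > V_b the solution is oscillatory, ψ ∝ e^{±ikx} with k = √(2m(E − V_b))/ℏ.
k = √(2 × 1 × 8.27) = 4.067.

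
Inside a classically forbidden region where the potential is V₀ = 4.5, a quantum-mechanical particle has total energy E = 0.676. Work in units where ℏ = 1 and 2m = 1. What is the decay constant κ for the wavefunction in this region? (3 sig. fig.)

κ = 1.96

Since E < V₀ the TISE in this region is ψ'' = κ²ψ with κ = √(2m(V₀ − E))/ℏ.
κ = √(2 × 0.5 × 3.824) = 1.956.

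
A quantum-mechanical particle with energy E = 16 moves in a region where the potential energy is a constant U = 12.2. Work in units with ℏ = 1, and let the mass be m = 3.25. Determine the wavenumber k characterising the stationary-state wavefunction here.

With E > U the solution is oscillatory, ψ ∝ e^{±ikx} with k = √(2m(E − U))/ℏ.
k = √(2 × 3.25 × 3.8) = 4.970.

k = 4.97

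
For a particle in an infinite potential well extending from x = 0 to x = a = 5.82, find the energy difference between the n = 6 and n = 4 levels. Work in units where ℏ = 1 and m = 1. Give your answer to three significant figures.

ΔE = 2.91

E_n = n²π²ℏ²/(2ma²), so ΔE = (6² − 4²) π²ℏ²/(2ma²).
ΔE = 20 × π² / (2 × 1 × 5.82²) = 2.914.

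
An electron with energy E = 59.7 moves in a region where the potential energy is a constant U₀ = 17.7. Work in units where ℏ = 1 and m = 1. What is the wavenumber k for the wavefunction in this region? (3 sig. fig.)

With E > U₀ the solution is oscillatory, ψ ∝ e^{±ikx} with k = √(2m(E − U₀))/ℏ.
k = √(2 × 1 × 42) = 9.165.

k = 9.17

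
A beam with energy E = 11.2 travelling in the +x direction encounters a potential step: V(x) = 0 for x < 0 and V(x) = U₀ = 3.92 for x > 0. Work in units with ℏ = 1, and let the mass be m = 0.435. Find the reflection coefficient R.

On each side the TISE gives plane waves with k = √(2m(E − V))/ℏ: k₁ = √(2·0.435·11.2) = 3.122, k₂ = √(2·0.435·7.28) = 2.517.
Continuity of ψ and ψ′ at the step yields the reflection amplitude r = (k₁ − k₂)/(k₁ + k₂) = 0.1073; thus R = |r|² = 0.01151, T = 0.9885.

R = 0.0115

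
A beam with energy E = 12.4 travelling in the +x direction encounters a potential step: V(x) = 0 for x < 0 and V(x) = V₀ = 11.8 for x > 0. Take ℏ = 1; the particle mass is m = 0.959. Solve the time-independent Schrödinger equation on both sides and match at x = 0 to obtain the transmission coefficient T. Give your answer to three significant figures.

T = 0.591

On each side the TISE gives plane waves with k = √(2m(E − V))/ℏ: k₁ = √(2·0.959·12.4) = 4.877, k₂ = √(2·0.959·0.6) = 1.073.
Matching ψ and ψ′ at x = 0 gives r = (k₁ − k₂)/(k₁ + k₂), so R = r² = 0.4088 and T = 1 − R = 0.5912.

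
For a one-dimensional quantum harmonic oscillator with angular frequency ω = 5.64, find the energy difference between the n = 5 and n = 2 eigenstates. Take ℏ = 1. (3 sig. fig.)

E_n = ℏω(n + ½), so ΔE = (5 − 2) ℏω = 3 × 5.64 = 16.92.

ΔE = 16.9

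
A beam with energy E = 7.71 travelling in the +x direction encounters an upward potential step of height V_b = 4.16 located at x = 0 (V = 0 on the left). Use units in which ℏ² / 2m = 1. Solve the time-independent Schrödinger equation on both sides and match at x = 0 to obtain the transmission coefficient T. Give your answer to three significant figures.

The wavenumbers are k₁ = √(2mE)/ℏ = 2.777 on the left and k₂ = √(2m(E − V_b))/ℏ = 1.884 on the right.
Matching ψ and ψ′ at x = 0 gives r = (k₁ − k₂)/(k₁ + k₂), so R = r² = 0.03667 and T = 1 − R = 0.9633.

T = 0.963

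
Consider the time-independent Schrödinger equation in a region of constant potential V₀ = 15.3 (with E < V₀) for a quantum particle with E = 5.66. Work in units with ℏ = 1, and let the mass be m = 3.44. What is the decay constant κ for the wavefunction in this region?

κ = 8.14

Since E < V₀ the TISE in this region is ψ'' = κ²ψ with κ = √(2m(V₀ − E))/ℏ.
κ = √(2 × 3.44 × 9.64) = 8.144.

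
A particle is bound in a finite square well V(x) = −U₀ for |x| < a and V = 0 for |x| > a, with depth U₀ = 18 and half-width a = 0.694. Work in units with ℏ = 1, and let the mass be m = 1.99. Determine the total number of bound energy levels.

The dimensionless depth is z₀ = a√(2mU₀)/ℏ = 0.694 × √(71.64) = 5.874.
The even/odd transcendental equations gain one root per π/2 in z₀, giving N = 1 + ⌊2z₀/π⌋ = 1 + ⌊3.740⌋ = 4.

N = 4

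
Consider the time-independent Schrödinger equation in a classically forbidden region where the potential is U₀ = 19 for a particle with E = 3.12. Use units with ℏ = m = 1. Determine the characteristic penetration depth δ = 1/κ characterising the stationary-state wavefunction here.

δ = 0.177

Since E < U₀ the TISE in this region is ψ'' = κ²ψ with κ = √(2m(U₀ − E))/ℏ.
κ = √(2 × 1 × 15.88) = 5.636. The penetration depth is δ = 1/κ = 0.177.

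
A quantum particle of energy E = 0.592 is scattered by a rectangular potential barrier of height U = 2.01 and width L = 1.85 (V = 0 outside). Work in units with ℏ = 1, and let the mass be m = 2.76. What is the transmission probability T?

T = 0.000106

E < U: inside the barrier ψ ∝ e^{±κx} with κ = √(2m(U − E))/ℏ = 2.798.
κL = 5.176, sinh(κL) = 88.47.
The exact tunnelling result is T⁻¹ = 1 + U² sinh²(κL) / [4E(U − E)] = 9418, so T = 0.000106.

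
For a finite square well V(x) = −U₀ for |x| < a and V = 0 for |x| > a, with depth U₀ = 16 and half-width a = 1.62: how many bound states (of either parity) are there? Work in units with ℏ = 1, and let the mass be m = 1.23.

N = 7

The dimensionless depth is z₀ = a√(2mU₀)/ℏ = 1.62 × √(39.36) = 10.16.
A new bound state (alternating even/odd) appears each time z₀ passes a multiple of π/2, so N = ⌊2z₀/π⌋ + 1 = ⌊6.470⌋ + 1 = 7.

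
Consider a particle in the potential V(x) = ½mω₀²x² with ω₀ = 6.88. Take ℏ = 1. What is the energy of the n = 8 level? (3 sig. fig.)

Using E_n = (n + ½)ℏω₀: E_8 = 8.5 × 6.88 = 58.48.

E = 58.5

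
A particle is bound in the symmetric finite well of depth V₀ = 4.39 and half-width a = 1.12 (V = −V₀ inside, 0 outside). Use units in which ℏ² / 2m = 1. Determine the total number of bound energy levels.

The dimensionless depth is z₀ = a√(2mV₀)/ℏ = 1.12 × √(4.390) = 2.347.
A new bound state (alternating even/odd) appears each time z₀ passes a multiple of π/2, so N = ⌊2z₀/π⌋ + 1 = ⌊1.494⌋ + 1 = 2.

N = 2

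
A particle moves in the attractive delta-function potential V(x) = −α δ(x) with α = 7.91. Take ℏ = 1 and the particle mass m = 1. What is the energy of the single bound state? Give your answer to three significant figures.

E = -31.3

The bound state is ψ(x) = √κ e^{−κ|x|}. The derivative jump ψ'(0⁺) − ψ'(0⁻) = −(2mα/ℏ²)ψ(0) fixes κ = mα/ℏ² = 7.910.
Then E = −ℏ²κ²/(2m) = −mα²/(2ℏ²) = -31.28.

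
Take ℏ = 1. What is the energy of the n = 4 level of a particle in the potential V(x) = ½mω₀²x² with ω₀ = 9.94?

E = 44.7

The oscillator eigenvalues are E_n = ℏω₀(n + ½), so E_4 = 9.94 × 4.5 = 44.73.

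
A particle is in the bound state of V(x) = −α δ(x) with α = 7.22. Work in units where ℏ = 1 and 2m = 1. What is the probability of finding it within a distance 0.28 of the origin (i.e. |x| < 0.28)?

P = 0.868

The normalised bound state is ψ = √κ e^{−κ|x|} with κ = mα/ℏ² = 3.610.
P(|x| < d) = ∫_{−d}^{d} κ e^{−2κ|x|} dx = 1 − e^{−2κd} = 1 − e^{−2.022} = 0.8676.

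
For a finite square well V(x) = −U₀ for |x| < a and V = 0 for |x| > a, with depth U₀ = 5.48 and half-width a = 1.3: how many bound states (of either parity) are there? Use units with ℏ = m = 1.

N = 3

The dimensionless depth is z₀ = a√(2mU₀)/ℏ = 1.3 × √(10.96) = 4.304.
The even/odd transcendental equations gain one root per π/2 in z₀, giving N = 1 + ⌊2z₀/π⌋ = 1 + ⌊2.740⌋ = 3.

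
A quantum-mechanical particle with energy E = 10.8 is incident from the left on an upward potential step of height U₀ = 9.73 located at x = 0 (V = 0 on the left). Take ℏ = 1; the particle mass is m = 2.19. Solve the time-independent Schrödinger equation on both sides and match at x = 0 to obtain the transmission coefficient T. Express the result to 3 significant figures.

The wavenumbers are k₁ = √(2mE)/ℏ = 6.878 on the left and k₂ = √(2m(E − U₀))/ℏ = 2.165 on the right.
Continuity of ψ and ψ′ at the step yields the reflection amplitude r = (k₁ − k₂)/(k₁ + k₂) = 0.5212; thus R = |r|² = 0.2716, T = 0.7284.

T = 0.728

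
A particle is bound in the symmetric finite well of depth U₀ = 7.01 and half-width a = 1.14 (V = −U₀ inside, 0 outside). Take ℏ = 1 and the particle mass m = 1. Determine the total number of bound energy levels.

N = 3

The dimensionless depth is z₀ = a√(2mU₀)/ℏ = 1.14 × √(14.02) = 4.269.
The even/odd transcendental equations gain one root per π/2 in z₀, giving N = 1 + ⌊2z₀/π⌋ = 1 + ⌊2.717⌋ = 3.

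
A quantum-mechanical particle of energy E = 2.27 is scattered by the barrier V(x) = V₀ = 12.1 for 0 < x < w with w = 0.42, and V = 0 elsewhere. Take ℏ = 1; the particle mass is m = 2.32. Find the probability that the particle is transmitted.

T = 0.00837

E < V₀: inside the barrier ψ ∝ e^{±κx} with κ = √(2m(V₀ − E))/ℏ = 6.754.
κw = 2.837, sinh(κw) = 8.499.
The exact tunnelling result is T⁻¹ = 1 + V₀² sinh²(κw) / [4E(V₀ − E)] = 119.5, so T = 0.00837.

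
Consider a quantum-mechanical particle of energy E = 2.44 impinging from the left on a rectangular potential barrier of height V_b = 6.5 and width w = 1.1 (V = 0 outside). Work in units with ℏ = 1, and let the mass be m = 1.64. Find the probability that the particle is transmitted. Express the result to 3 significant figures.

Since E < V_b the interior solution is evanescent with decay constant κ = √(2m(V_b − E))/ℏ = 3.649.
κw = 4.014, sinh(κw) = 27.68.
The exact tunnelling result is T⁻¹ = 1 + V_b² sinh²(κw) / [4E(V_b − E)] = 817.9, so T = 0.00122.

T = 0.00122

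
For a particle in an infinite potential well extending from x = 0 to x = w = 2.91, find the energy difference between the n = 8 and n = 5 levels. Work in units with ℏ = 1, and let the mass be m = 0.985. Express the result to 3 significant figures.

E_n = n²π²ℏ²/(2mw²), so ΔE = (8² − 5²) π²ℏ²/(2mw²).
ΔE = 39 × π² / (2 × 0.985 × 2.91²) = 23.07.

ΔE = 23.1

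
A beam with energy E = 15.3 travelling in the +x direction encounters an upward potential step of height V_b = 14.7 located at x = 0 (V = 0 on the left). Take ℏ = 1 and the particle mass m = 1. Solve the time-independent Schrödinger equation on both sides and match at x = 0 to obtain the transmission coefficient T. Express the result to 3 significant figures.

On each side the TISE gives plane waves with k = √(2m(E − V))/ℏ: k₁ = √(2·1·15.3) = 5.532, k₂ = √(2·1·0.6) = 1.095.
Matching ψ and ψ′ at x = 0 gives r = (k₁ − k₂)/(k₁ + k₂), so R = r² = 0.4481 and T = 1 − R = 0.5519.

T = 0.552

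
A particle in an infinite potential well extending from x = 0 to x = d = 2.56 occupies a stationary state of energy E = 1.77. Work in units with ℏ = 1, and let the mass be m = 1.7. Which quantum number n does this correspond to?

From E_n = n²π²ℏ²/(2md²) invert to n = √(2md²E)/(πℏ).
n = (2.56/π) × √(2 × 1.7 × 1.77) = 1.999 → n = 2.

n = 2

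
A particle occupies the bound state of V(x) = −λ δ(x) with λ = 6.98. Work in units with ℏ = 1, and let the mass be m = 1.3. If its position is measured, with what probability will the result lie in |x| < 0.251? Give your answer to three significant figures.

The normalised bound state is ψ = √κ e^{−κ|x|} with κ = mλ/ℏ² = 9.074.
P(|x| < d) = ∫_{−d}^{d} κ e^{−2κ|x|} dx = 1 − e^{−2κd} = 1 − e^{−4.555} = 0.9895.

P = 0.989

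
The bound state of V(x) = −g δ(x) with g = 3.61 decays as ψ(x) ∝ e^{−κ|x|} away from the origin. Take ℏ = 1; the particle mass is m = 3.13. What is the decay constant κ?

Integrate −(ℏ²/2m)ψ'' − gδ(x)ψ = Eψ from −ε to +ε: the ψ'' term gives ψ'(0⁺) − ψ'(0⁻) and the δ term gives −(2mg/ℏ²)ψ(0).
With ψ ∝ e^{−κ|x|} this yields −2κ = −2mg/ℏ², so κ = mg/ℏ² = 11.30.

κ = 11.3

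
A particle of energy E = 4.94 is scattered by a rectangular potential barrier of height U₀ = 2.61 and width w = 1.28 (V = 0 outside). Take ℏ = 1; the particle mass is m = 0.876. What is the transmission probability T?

T = 0.960

Above the barrier the interior wavenumber is k₂ = √(2m(E − U₀))/ℏ = 2.020, giving phase k₂w = 2.586.
Matching at both interfaces gives T⁻¹ = 1 + U₀² sin²(k₂w) / [4E(E − U₀)] = 1.041, hence T = 0.960.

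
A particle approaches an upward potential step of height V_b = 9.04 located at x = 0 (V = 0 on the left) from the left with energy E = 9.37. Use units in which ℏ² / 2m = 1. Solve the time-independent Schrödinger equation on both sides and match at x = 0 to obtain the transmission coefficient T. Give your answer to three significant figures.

On each side the TISE gives plane waves with k = √(2m(E − V))/ℏ: k₁ = √(2·½·9.37) = 3.061, k₂ = √(2·½·0.33) = 0.5745.
Continuity of ψ and ψ′ at the step yields the reflection amplitude r = (k₁ − k₂)/(k₁ + k₂) = 0.6840; thus R = |r|² = 0.4678, T = 0.5322.

T = 0.532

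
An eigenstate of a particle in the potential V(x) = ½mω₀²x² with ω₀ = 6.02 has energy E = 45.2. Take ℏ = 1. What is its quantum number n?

n = 7

E_n = ℏω₀(n + ½) ⇒ n = E/(ℏω₀) − ½ = 45.2/6.02 − 0.5 = 7.008 → n = 7.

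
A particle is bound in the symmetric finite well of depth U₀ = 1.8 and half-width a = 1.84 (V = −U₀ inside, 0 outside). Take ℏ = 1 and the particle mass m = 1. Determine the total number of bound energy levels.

N = 3

Define the well-strength parameter z₀ = (a/ℏ)√(2mU₀) = 1.84 × √(2·1·1.8) = 3.491.
The even/odd transcendental equations gain one root per π/2 in z₀, giving N = 1 + ⌊2z₀/π⌋ = 1 + ⌊2.223⌋ = 3.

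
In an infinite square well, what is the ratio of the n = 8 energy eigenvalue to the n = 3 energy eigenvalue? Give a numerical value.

E_n = n²π²ℏ²/(2mL²) so the ratio is n₂²/n₁² = 64/9 = 7.11111.

7.11111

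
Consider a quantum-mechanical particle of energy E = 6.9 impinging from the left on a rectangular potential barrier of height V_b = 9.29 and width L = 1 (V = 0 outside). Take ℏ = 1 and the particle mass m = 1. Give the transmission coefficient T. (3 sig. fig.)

E < V_b: inside the barrier ψ ∝ e^{±κx} with κ = √(2m(V_b − E))/ℏ = 2.186.
κL = 2.186, sinh(κL) = 4.395.
The exact tunnelling result is T⁻¹ = 1 + V_b² sinh²(κL) / [4E(V_b − E)] = 26.27, so T = 0.0381.

T = 0.0381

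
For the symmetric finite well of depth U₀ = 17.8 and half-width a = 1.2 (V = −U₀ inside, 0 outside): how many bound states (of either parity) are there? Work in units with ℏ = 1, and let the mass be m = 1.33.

The dimensionless depth is z₀ = a√(2mU₀)/ℏ = 1.2 × √(47.35) = 8.257.
The even/odd transcendental equations gain one root per π/2 in z₀, giving N = 1 + ⌊2z₀/π⌋ = 1 + ⌊5.257⌋ = 6.

N = 6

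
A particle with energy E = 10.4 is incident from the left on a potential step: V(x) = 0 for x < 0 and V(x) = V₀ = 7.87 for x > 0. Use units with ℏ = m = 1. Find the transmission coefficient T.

T = 0.885

The wavenumbers are k₁ = √(2mE)/ℏ = 4.561 on the left and k₂ = √(2m(E − V₀))/ℏ = 2.249 on the right.
Matching ψ and ψ′ at x = 0 gives r = (k₁ − k₂)/(k₁ + k₂), so R = r² = 0.1152 and T = 1 − R = 0.8848.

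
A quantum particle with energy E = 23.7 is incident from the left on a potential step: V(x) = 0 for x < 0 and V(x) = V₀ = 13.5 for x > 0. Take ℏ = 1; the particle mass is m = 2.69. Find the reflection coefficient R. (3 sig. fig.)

R = 0.0431

The wavenumbers are k₁ = √(2mE)/ℏ = 11.29 on the left and k₂ = √(2m(E − V₀))/ℏ = 7.408 on the right.
Matching ψ and ψ′ at x = 0 gives r = (k₁ − k₂)/(k₁ + k₂), so R = r² = 0.04314 and T = 1 − R = 0.9569.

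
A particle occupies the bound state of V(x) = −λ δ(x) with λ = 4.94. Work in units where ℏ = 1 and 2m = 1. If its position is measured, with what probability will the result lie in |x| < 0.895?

P = 0.988

The normalised bound state is ψ = √κ e^{−κ|x|} with κ = mλ/ℏ² = 2.470.
P(|x| < d) = ∫_{−d}^{d} κ e^{−2κ|x|} dx = 1 − e^{−2κd} = 1 − e^{−4.421} = 0.9880.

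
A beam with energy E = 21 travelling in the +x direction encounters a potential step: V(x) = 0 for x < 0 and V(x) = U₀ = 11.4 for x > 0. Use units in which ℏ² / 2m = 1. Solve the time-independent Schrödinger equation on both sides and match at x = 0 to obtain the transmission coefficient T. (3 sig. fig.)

On each side the TISE gives plane waves with k = √(2m(E − V))/ℏ: k₁ = √(2·½·21) = 4.583, k₂ = √(2·½·9.6) = 3.098.
Matching ψ and ψ′ at x = 0 gives r = (k₁ − k₂)/(k₁ + k₂), so R = r² = 0.03734 and T = 1 − R = 0.9627.

T = 0.963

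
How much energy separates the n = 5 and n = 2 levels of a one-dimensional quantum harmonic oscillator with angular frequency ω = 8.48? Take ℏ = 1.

ΔE = 25.4

E_n = ℏω(n + ½), so ΔE = (5 − 2) ℏω = 3 × 8.48 = 25.44.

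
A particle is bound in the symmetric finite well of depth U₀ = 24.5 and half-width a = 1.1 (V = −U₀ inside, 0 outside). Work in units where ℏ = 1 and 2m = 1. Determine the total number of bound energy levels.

Define the well-strength parameter z₀ = (a/ℏ)√(2mU₀) = 1.1 × √(2·0.5·24.5) = 5.445.
A new bound state (alternating even/odd) appears each time z₀ passes a multiple of π/2, so N = ⌊2z₀/π⌋ + 1 = ⌊3.466⌋ + 1 = 4.

N = 4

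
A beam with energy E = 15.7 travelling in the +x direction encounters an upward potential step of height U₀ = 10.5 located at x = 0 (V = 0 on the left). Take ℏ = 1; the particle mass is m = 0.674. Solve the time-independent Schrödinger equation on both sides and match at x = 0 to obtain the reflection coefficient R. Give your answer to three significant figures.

The wavenumbers are k₁ = √(2mE)/ℏ = 4.600 on the left and k₂ = √(2m(E − U₀))/ℏ = 2.648 on the right.
Continuity of ψ and ψ′ at the step yields the reflection amplitude r = (k₁ − k₂)/(k₁ + k₂) = 0.2694; thus R = |r|² = 0.07259, T = 0.9274.

R = 0.0726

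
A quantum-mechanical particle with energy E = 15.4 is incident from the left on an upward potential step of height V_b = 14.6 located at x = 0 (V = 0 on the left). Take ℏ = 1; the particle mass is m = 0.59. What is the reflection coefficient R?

R = 0.395

The wavenumbers are k₁ = √(2mE)/ℏ = 4.263 on the left and k₂ = √(2m(E − V_b))/ℏ = 0.9716 on the right.
Continuity of ψ and ψ′ at the step yields the reflection amplitude r = (k₁ − k₂)/(k₁ + k₂) = 0.6288; thus R = |r|² = 0.3954, T = 0.6046.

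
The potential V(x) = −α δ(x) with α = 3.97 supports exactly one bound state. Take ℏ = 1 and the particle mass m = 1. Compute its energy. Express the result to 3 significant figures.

The bound state is ψ(x) = √κ e^{−κ|x|}. The derivative jump ψ'(0⁺) − ψ'(0⁻) = −(2mα/ℏ²)ψ(0) fixes κ = mα/ℏ² = 3.970.
Then E = −ℏ²κ²/(2m) = −mα²/(2ℏ²) = -7.880.

E = -7.88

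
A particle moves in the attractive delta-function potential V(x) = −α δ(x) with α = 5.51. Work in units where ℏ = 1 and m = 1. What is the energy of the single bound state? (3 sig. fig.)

The bound state is ψ(x) = √κ e^{−κ|x|}. The derivative jump ψ'(0⁺) − ψ'(0⁻) = −(2mα/ℏ²)ψ(0) fixes κ = mα/ℏ² = 5.510.
Then E = −ℏ²κ²/(2m) = −mα²/(2ℏ²) = -15.18.

E = -15.2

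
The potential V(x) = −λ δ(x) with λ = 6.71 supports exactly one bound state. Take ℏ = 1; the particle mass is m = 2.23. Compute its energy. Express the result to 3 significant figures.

The bound state is ψ(x) = √κ e^{−κ|x|}. The derivative jump ψ'(0⁺) − ψ'(0⁻) = −(2mλ/ℏ²)ψ(0) fixes κ = mλ/ℏ² = 14.96.
Then E = −ℏ²κ²/(2m) = −mλ²/(2ℏ²) = -50.20.

E = -50.2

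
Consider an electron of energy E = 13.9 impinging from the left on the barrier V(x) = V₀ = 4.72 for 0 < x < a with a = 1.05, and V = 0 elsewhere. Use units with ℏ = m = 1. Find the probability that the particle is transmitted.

Above the barrier the interior wavenumber is k₂ = √(2m(E − V₀))/ℏ = 4.285, giving phase k₂a = 4.499.
T = [1 + V₀² sin²(k₂a) / (4E(E − V₀))]⁻¹ = 1/1.042 = 0.960.

T = 0.960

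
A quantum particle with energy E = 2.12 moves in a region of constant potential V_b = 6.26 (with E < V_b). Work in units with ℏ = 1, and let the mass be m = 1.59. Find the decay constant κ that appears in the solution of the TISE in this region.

κ = 3.63

Since E < V_b the TISE in this region is ψ'' = κ²ψ with κ = √(2m(V_b − E))/ℏ.
κ = √(2 × 1.59 × 4.14) = 3.628.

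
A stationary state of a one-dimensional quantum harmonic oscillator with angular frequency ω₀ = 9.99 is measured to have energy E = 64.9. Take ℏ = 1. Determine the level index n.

n = 6

E_n = ℏω₀(n + ½) ⇒ n = E/(ℏω₀) − ½ = 64.9/9.99 − 0.5 = 5.996 → n = 6.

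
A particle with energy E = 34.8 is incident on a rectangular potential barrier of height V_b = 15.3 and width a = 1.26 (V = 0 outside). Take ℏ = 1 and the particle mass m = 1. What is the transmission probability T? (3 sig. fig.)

E > V_b: inside the barrier k₂ = √(2m(E − V_b))/ℏ = 6.245, k₂a = 7.869.
Matching at both interfaces gives T⁻¹ = 1 + V_b² sin²(k₂a) / [4E(E − V_b)] = 1.086, hence T = 0.921.

T = 0.921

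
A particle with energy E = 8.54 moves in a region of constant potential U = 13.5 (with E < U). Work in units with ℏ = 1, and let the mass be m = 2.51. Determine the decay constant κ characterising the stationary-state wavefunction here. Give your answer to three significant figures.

Since E < U the TISE in this region is ψ'' = κ²ψ with κ = √(2m(U − E))/ℏ.
κ = √(2 × 2.51 × 4.96) = 4.990.

κ = 4.99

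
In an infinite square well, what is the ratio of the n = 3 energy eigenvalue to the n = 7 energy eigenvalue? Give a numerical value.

0.183673

E_n = n²π²ℏ²/(2mL²) so the ratio is n₂²/n₁² = 9/49 = 0.183673.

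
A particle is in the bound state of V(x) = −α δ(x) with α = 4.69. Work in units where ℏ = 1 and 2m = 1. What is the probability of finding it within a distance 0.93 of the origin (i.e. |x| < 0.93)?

P = 0.987

The normalised bound state is ψ = √κ e^{−κ|x|} with κ = mα/ℏ² = 2.345.
P(|x| < d) = ∫_{−d}^{d} κ e^{−2κ|x|} dx = 1 − e^{−2κd} = 1 − e^{−4.362} = 0.9872.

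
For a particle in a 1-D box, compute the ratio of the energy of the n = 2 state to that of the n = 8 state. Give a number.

E_n = n²π²ℏ²/(2mL²) so the ratio is n₂²/n₁² = 4/64 = 0.0625.

0.0625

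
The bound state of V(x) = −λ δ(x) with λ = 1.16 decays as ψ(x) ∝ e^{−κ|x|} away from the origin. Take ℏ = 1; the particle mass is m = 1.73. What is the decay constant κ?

Integrate −(ℏ²/2m)ψ'' − λδ(x)ψ = Eψ from −ε to +ε: the ψ'' term gives ψ'(0⁺) − ψ'(0⁻) and the δ term gives −(2mλ/ℏ²)ψ(0).
With ψ ∝ e^{−κ|x|} this yields −2κ = −2mλ/ℏ², so κ = mλ/ℏ² = 2.007.

κ = 2.01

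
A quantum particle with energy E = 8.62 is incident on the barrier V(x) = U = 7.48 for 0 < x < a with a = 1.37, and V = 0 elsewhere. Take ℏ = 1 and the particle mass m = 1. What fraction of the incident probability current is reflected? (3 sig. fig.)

R = 0.524

Above the barrier the interior wavenumber is k₂ = √(2m(E − U))/ℏ = 1.510, giving phase k₂a = 2.069.
Matching at both interfaces gives T⁻¹ = 1 + U² sin²(k₂a) / [4E(E − U)] = 2.099, hence T = 0.476.
R = 1 − T = 0.524.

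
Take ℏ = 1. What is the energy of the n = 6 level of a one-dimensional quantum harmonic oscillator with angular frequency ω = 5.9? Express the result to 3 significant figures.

E = 38.4

The oscillator eigenvalues are E_n = ℏω(n + ½), so E_6 = 5.9 × 6.5 = 38.35.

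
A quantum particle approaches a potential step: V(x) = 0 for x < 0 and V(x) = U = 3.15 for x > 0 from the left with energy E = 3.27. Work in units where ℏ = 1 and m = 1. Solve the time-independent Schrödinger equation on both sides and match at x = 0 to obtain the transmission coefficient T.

On each side the TISE gives plane waves with k = √(2m(E − V))/ℏ: k₁ = √(2·1·3.27) = 2.557, k₂ = √(2·1·0.12) = 0.4899.
Continuity of ψ and ψ′ at the step yields the reflection amplitude r = (k₁ − k₂)/(k₁ + k₂) = 0.6785; thus R = |r|² = 0.4603, T = 0.5397.

T = 0.540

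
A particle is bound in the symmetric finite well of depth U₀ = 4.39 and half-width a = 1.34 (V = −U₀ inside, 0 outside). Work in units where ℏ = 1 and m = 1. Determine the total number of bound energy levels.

N = 3

Define the well-strength parameter z₀ = (a/ℏ)√(2mU₀) = 1.34 × √(2·1·4.39) = 3.971.
The even/odd transcendental equations gain one root per π/2 in z₀, giving N = 1 + ⌊2z₀/π⌋ = 1 + ⌊2.528⌋ = 3.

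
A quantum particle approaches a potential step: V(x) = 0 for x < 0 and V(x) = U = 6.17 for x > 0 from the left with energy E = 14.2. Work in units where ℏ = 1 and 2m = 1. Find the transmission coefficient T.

T = 0.980

The wavenumbers are k₁ = √(2mE)/ℏ = 3.768 on the left and k₂ = √(2m(E − U))/ℏ = 2.834 on the right.
Matching ψ and ψ′ at x = 0 gives r = (k₁ − k₂)/(k₁ + k₂), so R = r² = 0.02004 and T = 1 − R = 0.9800.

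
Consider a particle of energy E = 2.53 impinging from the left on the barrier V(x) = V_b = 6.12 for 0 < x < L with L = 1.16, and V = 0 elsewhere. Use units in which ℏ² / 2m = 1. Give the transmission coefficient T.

T = 0.0467

Since E < V_b the interior solution is evanescent with decay constant κ = √(2m(V_b − E))/ℏ = 1.895.
κL = 2.198, sinh(κL) = 4.447.
The exact tunnelling result is T⁻¹ = 1 + V_b² sinh²(κL) / [4E(V_b − E)] = 21.39, so T = 0.0467.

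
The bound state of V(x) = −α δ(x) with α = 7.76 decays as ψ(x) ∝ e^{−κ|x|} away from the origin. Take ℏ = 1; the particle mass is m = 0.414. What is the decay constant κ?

Integrating the TISE across x = 0 gives the cusp condition ψ'(0⁺) − ψ'(0⁻) = −(2mα/ℏ²)ψ(0).
With ψ ∝ e^{−κ|x|} this yields −2κ = −2mα/ℏ², so κ = mα/ℏ² = 3.213.

κ = 3.21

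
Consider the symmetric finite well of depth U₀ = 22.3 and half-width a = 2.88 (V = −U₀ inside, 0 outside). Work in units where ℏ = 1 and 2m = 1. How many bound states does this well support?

Define the well-strength parameter z₀ = (a/ℏ)√(2mU₀) = 2.88 × √(2·0.5·22.3) = 13.60.
A new bound state (alternating even/odd) appears each time z₀ passes a multiple of π/2, so N = ⌊2z₀/π⌋ + 1 = ⌊8.658⌋ + 1 = 9.

N = 9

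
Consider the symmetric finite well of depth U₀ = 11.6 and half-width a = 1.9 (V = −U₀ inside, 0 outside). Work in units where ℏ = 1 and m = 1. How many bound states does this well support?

N = 6

The dimensionless depth is z₀ = a√(2mU₀)/ℏ = 1.9 × √(23.20) = 9.152.
The even/odd transcendental equations gain one root per π/2 in z₀, giving N = 1 + ⌊2z₀/π⌋ = 1 + ⌊5.826⌋ = 6.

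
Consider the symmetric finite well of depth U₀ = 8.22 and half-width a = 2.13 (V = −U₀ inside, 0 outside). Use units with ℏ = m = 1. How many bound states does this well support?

N = 6

Define the well-strength parameter z₀ = (a/ℏ)√(2mU₀) = 2.13 × √(2·1·8.22) = 8.636.
A new bound state (alternating even/odd) appears each time z₀ passes a multiple of π/2, so N = ⌊2z₀/π⌋ + 1 = ⌊5.498⌋ + 1 = 6.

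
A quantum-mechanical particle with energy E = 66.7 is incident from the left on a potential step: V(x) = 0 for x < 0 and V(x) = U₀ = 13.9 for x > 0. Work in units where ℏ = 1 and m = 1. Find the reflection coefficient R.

R = 0.00341

On each side the TISE gives plane waves with k = √(2m(E − V))/ℏ: k₁ = √(2·1·66.7) = 11.55, k₂ = √(2·1·52.8) = 10.28.
Continuity of ψ and ψ′ at the step yields the reflection amplitude r = (k₁ − k₂)/(k₁ + k₂) = 0.05836; thus R = |r|² = 0.003406, T = 0.9966.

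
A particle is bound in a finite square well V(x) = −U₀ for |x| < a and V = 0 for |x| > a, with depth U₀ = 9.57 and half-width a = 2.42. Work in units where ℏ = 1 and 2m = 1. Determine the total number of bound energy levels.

N = 5

The dimensionless depth is z₀ = a√(2mU₀)/ℏ = 2.42 × √(9.570) = 7.486.
A new bound state (alternating even/odd) appears each time z₀ passes a multiple of π/2, so N = ⌊2z₀/π⌋ + 1 = ⌊4.766⌋ + 1 = 5.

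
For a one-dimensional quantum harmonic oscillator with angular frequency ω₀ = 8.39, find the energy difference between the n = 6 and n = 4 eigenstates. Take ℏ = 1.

ΔE = 16.8

E_n = ℏω₀(n + ½), so ΔE = (6 − 4) ℏω₀ = 2 × 8.39 = 16.78.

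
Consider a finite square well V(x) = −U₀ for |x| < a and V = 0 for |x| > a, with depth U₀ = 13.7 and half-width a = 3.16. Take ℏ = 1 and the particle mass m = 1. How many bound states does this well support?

N = 11

The dimensionless depth is z₀ = a√(2mU₀)/ℏ = 3.16 × √(27.40) = 16.54.
The even/odd transcendental equations gain one root per π/2 in z₀, giving N = 1 + ⌊2z₀/π⌋ = 1 + ⌊10.53⌋ = 11.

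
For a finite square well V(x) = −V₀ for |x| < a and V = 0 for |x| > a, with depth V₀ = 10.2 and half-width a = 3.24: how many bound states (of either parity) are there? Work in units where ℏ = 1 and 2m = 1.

The dimensionless depth is z₀ = a√(2mV₀)/ℏ = 3.24 × √(10.20) = 10.35.
A new bound state (alternating even/odd) appears each time z₀ passes a multiple of π/2, so N = ⌊2z₀/π⌋ + 1 = ⌊6.588⌋ + 1 = 7.

N = 7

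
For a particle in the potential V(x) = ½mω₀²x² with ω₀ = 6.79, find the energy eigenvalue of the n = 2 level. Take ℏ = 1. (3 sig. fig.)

The oscillator eigenvalues are E_n = ℏω₀(n + ½), so E_2 = 6.79 × 2.5 = 16.98.

E = 17.0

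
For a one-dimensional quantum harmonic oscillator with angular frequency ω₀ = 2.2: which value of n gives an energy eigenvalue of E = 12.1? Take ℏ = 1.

E_n = ℏω₀(n + ½) ⇒ n = E/(ℏω₀) − ½ = 12.1/2.2 − 0.5 = 5.000 → n = 5.

n = 5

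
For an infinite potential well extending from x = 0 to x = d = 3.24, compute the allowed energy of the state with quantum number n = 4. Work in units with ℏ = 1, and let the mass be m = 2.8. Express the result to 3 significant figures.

E = 2.69

The infinite-well eigenfunctions ψ_n = √(2/d) sin(nπx/d) vanish at both walls, giving E_n = n²π²ℏ²/(2md²).
E_4 = 4² × π² / (2 × 2.8 × 3.24²) = 2.686.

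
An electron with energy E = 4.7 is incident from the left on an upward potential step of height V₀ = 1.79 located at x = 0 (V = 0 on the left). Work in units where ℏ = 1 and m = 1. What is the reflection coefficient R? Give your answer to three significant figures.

The wavenumbers are k₁ = √(2mE)/ℏ = 3.066 on the left and k₂ = √(2m(E − V₀))/ℏ = 2.412 on the right.
Matching ψ and ψ′ at x = 0 gives r = (k₁ − k₂)/(k₁ + k₂), so R = r² = 0.01423 and T = 1 − R = 0.9858.

R = 0.0142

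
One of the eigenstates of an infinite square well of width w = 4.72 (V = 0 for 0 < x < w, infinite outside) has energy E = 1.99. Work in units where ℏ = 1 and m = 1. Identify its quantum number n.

n = 3

For an infinite well E_n = n²π²ℏ²/(2mw²), so n = (w/πℏ)√(2mE).
n = (4.72/π) × √(2 × 1 × 1.99) = 2.997 → n = 3.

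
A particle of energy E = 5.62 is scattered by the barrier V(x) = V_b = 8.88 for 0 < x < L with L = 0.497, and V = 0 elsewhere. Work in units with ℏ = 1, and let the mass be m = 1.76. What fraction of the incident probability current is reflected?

R = 0.879

E < V_b: inside the barrier ψ ∝ e^{±κx} with κ = √(2m(V_b − E))/ℏ = 3.388.
κL = 1.684, sinh(κL) = 2.600.
The exact tunnelling result is T⁻¹ = 1 + V_b² sinh²(κL) / [4E(V_b − E)] = 8.271, so T = 0.121.
R = 1 − T = 0.879.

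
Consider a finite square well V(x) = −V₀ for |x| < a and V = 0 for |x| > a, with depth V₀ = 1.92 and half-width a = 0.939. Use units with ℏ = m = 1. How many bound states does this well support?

N = 2

Define the well-strength parameter z₀ = (a/ℏ)√(2mV₀) = 0.939 × √(2·1·1.92) = 1.840.
The even/odd transcendental equations gain one root per π/2 in z₀, giving N = 1 + ⌊2z₀/π⌋ = 1 + ⌊1.171⌋ = 2.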